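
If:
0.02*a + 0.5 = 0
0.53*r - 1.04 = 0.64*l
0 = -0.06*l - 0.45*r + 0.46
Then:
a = -25.00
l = -0.70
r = 1.12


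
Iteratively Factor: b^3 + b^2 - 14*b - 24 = (b - 4)*(b^2 + 5*b + 6) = (b - 4)*(b + 3)*(b + 2)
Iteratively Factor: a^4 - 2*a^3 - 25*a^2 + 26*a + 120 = (a - 5)*(a^3 + 3*a^2 - 10*a - 24) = (a - 5)*(a - 3)*(a^2 + 6*a + 8) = (a - 5)*(a - 3)*(a + 2)*(a + 4)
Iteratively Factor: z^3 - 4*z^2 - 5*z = (z - 5)*(z^2 + z) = (z - 5)*(z + 1)*(z)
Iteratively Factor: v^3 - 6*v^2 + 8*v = (v - 2)*(v^2 - 4*v) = (v - 4)*(v - 2)*(v)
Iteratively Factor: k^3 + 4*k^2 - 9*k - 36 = (k - 3)*(k^2 + 7*k + 12) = (k - 3)*(k + 4)*(k + 3)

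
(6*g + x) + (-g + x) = 5*g + 2*x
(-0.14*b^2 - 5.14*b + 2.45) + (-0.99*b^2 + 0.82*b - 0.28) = -1.13*b^2 - 4.32*b + 2.17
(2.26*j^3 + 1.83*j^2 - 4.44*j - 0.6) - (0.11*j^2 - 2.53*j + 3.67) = 2.26*j^3 + 1.72*j^2 - 1.91*j - 4.27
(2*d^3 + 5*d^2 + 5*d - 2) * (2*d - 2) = 4*d^4 + 6*d^3 - 14*d + 4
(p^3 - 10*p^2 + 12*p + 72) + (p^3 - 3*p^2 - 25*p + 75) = 2*p^3 - 13*p^2 - 13*p + 147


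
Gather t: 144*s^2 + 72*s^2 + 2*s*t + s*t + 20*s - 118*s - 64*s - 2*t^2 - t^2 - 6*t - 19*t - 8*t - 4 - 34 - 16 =216*s^2 - 162*s - 3*t^2 + t*(3*s - 33) - 54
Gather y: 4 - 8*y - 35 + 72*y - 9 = 64*y - 40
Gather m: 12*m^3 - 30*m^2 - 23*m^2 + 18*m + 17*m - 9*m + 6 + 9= 12*m^3 - 53*m^2 + 26*m + 15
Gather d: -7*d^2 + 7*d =-7*d^2 + 7*d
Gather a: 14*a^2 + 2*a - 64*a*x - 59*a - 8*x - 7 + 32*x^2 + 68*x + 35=14*a^2 + a*(-64*x - 57) + 32*x^2 + 60*x + 28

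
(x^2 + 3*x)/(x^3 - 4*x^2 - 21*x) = 1/(x - 7)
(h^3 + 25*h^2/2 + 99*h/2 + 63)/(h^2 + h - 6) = (h^2 + 19*h/2 + 21)/(h - 2)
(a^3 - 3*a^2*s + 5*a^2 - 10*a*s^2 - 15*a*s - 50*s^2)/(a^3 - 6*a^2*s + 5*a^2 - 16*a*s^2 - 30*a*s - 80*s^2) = (-a + 5*s)/(-a + 8*s)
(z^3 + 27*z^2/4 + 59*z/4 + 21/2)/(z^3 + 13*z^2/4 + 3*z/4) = (4*z^2 + 15*z + 14)/(z*(4*z + 1))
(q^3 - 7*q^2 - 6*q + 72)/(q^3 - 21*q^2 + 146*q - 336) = (q^2 - q - 12)/(q^2 - 15*q + 56)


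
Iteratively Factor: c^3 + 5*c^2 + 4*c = (c + 4)*(c^2 + c) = c*(c + 4)*(c + 1)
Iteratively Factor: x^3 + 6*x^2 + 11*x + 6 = (x + 2)*(x^2 + 4*x + 3) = (x + 1)*(x + 2)*(x + 3)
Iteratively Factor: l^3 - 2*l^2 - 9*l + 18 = (l - 2)*(l^2 - 9) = (l - 3)*(l - 2)*(l + 3)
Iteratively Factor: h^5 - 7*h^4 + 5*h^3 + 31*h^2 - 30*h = (h)*(h^4 - 7*h^3 + 5*h^2 + 31*h - 30) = h*(h - 5)*(h^3 - 2*h^2 - 5*h + 6) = h*(h - 5)*(h + 2)*(h^2 - 4*h + 3) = h*(h - 5)*(h - 1)*(h + 2)*(h - 3)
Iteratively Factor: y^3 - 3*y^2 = (y)*(y^2 - 3*y) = y^2*(y - 3)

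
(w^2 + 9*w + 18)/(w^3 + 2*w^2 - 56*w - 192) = (w + 3)/(w^2 - 4*w - 32)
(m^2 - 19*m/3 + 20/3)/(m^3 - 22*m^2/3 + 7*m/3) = (3*m^2 - 19*m + 20)/(m*(3*m^2 - 22*m + 7))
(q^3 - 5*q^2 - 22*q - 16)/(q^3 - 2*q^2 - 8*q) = (q^2 - 7*q - 8)/(q*(q - 4))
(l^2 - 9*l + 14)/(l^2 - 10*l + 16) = (l - 7)/(l - 8)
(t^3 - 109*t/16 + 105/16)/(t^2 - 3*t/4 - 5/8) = (4*t^2 + 5*t - 21)/(2*(2*t + 1))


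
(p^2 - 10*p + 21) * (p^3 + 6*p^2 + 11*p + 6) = p^5 - 4*p^4 - 28*p^3 + 22*p^2 + 171*p + 126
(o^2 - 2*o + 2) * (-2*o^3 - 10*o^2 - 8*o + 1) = -2*o^5 - 6*o^4 + 8*o^3 - 3*o^2 - 18*o + 2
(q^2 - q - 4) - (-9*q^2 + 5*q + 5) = 10*q^2 - 6*q - 9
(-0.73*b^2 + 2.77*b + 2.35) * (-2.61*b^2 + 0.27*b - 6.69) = 1.9053*b^4 - 7.4268*b^3 - 0.5019*b^2 - 17.8968*b - 15.7215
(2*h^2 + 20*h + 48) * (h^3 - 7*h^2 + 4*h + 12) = 2*h^5 + 6*h^4 - 84*h^3 - 232*h^2 + 432*h + 576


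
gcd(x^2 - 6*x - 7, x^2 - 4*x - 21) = x - 7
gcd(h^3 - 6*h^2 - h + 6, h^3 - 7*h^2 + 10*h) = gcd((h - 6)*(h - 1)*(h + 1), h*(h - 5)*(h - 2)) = 1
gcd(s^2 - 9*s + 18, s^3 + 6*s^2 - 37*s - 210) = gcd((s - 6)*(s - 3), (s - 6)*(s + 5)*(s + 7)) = s - 6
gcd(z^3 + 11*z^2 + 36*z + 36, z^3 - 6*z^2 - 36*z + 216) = z + 6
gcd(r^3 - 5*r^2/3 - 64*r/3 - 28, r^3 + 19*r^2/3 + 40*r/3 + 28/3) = r^2 + 13*r/3 + 14/3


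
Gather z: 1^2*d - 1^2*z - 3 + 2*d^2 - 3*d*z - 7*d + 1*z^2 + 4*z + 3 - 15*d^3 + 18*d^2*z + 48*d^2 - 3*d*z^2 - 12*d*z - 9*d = -15*d^3 + 50*d^2 - 15*d + z^2*(1 - 3*d) + z*(18*d^2 - 15*d + 3)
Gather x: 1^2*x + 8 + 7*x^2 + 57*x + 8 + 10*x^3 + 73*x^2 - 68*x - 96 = 10*x^3 + 80*x^2 - 10*x - 80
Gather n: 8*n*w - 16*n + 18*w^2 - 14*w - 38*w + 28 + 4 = n*(8*w - 16) + 18*w^2 - 52*w + 32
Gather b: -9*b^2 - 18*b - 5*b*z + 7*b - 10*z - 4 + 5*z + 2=-9*b^2 + b*(-5*z - 11) - 5*z - 2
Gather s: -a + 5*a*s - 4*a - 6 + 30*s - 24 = -5*a + s*(5*a + 30) - 30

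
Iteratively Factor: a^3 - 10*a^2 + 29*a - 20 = (a - 1)*(a^2 - 9*a + 20) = (a - 4)*(a - 1)*(a - 5)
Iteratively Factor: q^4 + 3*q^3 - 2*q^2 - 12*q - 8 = (q + 2)*(q^3 + q^2 - 4*q - 4) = (q - 2)*(q + 2)*(q^2 + 3*q + 2) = (q - 2)*(q + 1)*(q + 2)*(q + 2)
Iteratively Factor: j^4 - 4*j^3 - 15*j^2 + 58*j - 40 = (j - 5)*(j^3 + j^2 - 10*j + 8) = (j - 5)*(j - 2)*(j^2 + 3*j - 4) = (j - 5)*(j - 2)*(j - 1)*(j + 4)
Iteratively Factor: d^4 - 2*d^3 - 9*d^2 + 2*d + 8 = (d + 1)*(d^3 - 3*d^2 - 6*d + 8) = (d - 1)*(d + 1)*(d^2 - 2*d - 8) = (d - 1)*(d + 1)*(d + 2)*(d - 4)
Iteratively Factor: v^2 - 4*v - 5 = (v - 5)*(v + 1)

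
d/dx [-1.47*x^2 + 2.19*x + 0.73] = 2.19 - 2.94*x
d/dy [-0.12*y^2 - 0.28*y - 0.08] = -0.24*y - 0.28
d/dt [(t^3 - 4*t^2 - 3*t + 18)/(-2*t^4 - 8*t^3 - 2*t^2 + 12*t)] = (t^4 - 12*t^3 + 18*t^2 + 36*t - 27)/(2*t^2*(t^4 + 4*t^3 - 2*t^2 - 12*t + 9))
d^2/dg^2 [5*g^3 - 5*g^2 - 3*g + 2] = 30*g - 10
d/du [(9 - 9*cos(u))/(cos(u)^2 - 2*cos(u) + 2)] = 9*(2 - cos(u))*sin(u)*cos(u)/(cos(u)^2 - 2*cos(u) + 2)^2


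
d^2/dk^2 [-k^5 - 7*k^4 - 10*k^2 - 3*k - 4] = -20*k^3 - 84*k^2 - 20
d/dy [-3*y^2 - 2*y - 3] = -6*y - 2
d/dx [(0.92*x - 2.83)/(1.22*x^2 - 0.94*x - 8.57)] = (-1.1224*x^2 + 6.9052*x - 10.5446)/(1.4884*x^4 - 2.2936*x^3 - 20.0272*x^2 + 16.1116*x + 73.4449)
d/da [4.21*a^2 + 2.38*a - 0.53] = 8.42*a + 2.38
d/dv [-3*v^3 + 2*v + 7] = 2 - 9*v^2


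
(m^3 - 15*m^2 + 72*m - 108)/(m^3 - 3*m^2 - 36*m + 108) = (m - 6)/(m + 6)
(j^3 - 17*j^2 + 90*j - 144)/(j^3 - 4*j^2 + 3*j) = (j^2 - 14*j + 48)/(j*(j - 1))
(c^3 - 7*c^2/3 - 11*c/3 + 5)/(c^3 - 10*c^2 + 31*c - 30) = (3*c^2 + 2*c - 5)/(3*(c^2 - 7*c + 10))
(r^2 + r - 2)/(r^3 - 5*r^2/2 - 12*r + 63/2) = 2*(r^2 + r - 2)/(2*r^3 - 5*r^2 - 24*r + 63)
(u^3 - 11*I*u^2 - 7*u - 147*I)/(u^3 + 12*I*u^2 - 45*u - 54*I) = (u^2 - 14*I*u - 49)/(u^2 + 9*I*u - 18)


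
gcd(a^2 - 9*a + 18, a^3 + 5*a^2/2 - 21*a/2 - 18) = a - 3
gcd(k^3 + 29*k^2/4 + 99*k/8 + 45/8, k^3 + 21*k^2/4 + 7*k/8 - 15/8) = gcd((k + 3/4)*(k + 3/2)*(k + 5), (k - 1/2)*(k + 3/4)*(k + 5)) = k^2 + 23*k/4 + 15/4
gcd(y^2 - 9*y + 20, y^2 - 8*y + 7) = 1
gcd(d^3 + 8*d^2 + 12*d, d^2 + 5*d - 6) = d + 6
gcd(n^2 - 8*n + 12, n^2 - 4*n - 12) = n - 6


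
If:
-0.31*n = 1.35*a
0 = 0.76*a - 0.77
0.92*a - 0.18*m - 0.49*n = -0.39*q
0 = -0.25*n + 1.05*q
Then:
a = 1.01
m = 14.91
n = -4.41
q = -1.05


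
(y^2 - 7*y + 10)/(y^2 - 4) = (y - 5)/(y + 2)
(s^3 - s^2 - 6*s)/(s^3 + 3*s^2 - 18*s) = (s + 2)/(s + 6)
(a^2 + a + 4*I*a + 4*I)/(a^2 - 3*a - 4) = (a + 4*I)/(a - 4)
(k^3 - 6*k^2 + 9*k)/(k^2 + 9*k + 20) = k*(k^2 - 6*k + 9)/(k^2 + 9*k + 20)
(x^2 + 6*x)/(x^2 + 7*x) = (x + 6)/(x + 7)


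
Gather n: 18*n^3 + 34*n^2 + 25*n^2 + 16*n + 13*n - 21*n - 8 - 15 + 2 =18*n^3 + 59*n^2 + 8*n - 21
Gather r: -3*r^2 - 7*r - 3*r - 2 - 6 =-3*r^2 - 10*r - 8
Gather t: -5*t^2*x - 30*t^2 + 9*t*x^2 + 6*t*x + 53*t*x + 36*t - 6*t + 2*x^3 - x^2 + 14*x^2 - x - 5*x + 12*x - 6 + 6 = t^2*(-5*x - 30) + t*(9*x^2 + 59*x + 30) + 2*x^3 + 13*x^2 + 6*x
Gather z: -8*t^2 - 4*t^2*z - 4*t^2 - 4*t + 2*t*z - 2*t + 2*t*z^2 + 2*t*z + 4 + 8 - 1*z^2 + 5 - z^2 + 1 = -12*t^2 - 6*t + z^2*(2*t - 2) + z*(-4*t^2 + 4*t) + 18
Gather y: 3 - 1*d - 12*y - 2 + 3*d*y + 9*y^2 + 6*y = -d + 9*y^2 + y*(3*d - 6) + 1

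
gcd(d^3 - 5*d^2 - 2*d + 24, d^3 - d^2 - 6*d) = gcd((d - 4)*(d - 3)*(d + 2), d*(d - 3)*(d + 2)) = d^2 - d - 6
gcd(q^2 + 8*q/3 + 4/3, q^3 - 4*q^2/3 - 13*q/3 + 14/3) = q + 2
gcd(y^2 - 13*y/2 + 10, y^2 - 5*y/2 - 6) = y - 4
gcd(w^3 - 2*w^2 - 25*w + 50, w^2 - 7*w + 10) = w^2 - 7*w + 10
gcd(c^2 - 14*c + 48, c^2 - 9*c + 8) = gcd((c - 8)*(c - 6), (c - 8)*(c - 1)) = c - 8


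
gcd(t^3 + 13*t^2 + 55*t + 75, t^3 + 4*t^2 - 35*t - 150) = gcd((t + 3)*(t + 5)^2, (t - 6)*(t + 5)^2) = t^2 + 10*t + 25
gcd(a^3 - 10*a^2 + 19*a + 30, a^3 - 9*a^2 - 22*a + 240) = a - 6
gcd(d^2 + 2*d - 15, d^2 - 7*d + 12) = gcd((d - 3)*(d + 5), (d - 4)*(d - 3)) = d - 3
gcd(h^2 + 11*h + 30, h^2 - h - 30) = h + 5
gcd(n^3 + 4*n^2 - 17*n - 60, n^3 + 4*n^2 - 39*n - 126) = n + 3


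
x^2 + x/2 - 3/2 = (x - 1)*(x + 3/2)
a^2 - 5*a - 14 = (a - 7)*(a + 2)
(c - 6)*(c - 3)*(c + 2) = c^3 - 7*c^2 + 36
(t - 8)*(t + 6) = t^2 - 2*t - 48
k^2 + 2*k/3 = k*(k + 2/3)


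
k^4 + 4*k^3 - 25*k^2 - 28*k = k*(k - 4)*(k + 1)*(k + 7)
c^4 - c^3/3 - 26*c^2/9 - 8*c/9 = c*(c - 2)*(c + 1/3)*(c + 4/3)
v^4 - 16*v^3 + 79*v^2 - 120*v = v*(v - 8)*(v - 5)*(v - 3)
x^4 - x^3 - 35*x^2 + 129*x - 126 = (x - 3)^2*(x - 2)*(x + 7)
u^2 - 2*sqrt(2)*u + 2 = (u - sqrt(2))^2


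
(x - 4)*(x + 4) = x^2 - 16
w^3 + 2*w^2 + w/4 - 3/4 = (w - 1/2)*(w + 1)*(w + 3/2)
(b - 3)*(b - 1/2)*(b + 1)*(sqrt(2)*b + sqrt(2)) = sqrt(2)*b^4 - 3*sqrt(2)*b^3/2 - 9*sqrt(2)*b^2/2 - sqrt(2)*b/2 + 3*sqrt(2)/2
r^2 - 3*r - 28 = (r - 7)*(r + 4)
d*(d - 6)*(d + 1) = d^3 - 5*d^2 - 6*d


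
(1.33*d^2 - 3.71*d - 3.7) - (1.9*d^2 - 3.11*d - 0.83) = -0.57*d^2 - 0.6*d - 2.87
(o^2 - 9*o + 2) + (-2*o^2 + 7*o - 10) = -o^2 - 2*o - 8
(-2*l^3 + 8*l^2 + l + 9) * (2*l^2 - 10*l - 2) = -4*l^5 + 36*l^4 - 74*l^3 - 8*l^2 - 92*l - 18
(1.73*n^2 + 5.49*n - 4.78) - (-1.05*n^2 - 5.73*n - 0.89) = 2.78*n^2 + 11.22*n - 3.89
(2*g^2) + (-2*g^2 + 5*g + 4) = 5*g + 4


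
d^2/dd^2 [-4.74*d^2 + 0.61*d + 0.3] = -9.48000000000000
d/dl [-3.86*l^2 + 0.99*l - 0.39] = 0.99 - 7.72*l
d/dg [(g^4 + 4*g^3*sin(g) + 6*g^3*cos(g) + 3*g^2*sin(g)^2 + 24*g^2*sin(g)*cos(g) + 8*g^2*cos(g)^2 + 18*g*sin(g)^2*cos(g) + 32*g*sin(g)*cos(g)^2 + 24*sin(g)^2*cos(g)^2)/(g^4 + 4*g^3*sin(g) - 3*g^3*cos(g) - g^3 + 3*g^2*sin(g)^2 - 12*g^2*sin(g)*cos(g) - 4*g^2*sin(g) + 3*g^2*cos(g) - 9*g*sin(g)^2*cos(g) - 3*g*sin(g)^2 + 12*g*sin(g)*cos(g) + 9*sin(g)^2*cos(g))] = (-9*g^3*sin(g) - 16*g^2*sin(g)*cos(g) - 9*sqrt(2)*g^2*cos(g + pi/4) - g^2 + 16*sqrt(2)*g*sin(g)*sin(g + pi/4) + 24*g*sin(g)*cos(g)^2 + 6*g*cos(g) - 16*g + 24*sqrt(2)*cos(g)^2*cos(g + pi/4) + 26*cos(g)^2)/((g - 1)^2*(g - 3*cos(g))^2)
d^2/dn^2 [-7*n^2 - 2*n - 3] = -14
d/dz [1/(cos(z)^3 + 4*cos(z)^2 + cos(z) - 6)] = (3*cos(z)^2 + 8*cos(z) + 1)*sin(z)/(cos(z)^3 + 4*cos(z)^2 + cos(z) - 6)^2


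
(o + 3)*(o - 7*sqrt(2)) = o^2 - 7*sqrt(2)*o + 3*o - 21*sqrt(2)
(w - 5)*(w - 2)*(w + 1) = w^3 - 6*w^2 + 3*w + 10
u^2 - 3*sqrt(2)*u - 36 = (u - 6*sqrt(2))*(u + 3*sqrt(2))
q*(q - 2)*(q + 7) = q^3 + 5*q^2 - 14*q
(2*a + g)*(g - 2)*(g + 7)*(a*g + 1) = 2*a^2*g^3 + 10*a^2*g^2 - 28*a^2*g + a*g^4 + 5*a*g^3 - 12*a*g^2 + 10*a*g - 28*a + g^3 + 5*g^2 - 14*g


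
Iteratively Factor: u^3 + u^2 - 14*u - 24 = (u + 2)*(u^2 - u - 12) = (u + 2)*(u + 3)*(u - 4)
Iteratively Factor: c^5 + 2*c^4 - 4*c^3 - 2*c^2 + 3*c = (c)*(c^4 + 2*c^3 - 4*c^2 - 2*c + 3) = c*(c - 1)*(c^3 + 3*c^2 - c - 3) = c*(c - 1)^2*(c^2 + 4*c + 3) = c*(c - 1)^2*(c + 3)*(c + 1)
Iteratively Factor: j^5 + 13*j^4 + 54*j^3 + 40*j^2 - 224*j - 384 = (j + 4)*(j^4 + 9*j^3 + 18*j^2 - 32*j - 96) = (j - 2)*(j + 4)*(j^3 + 11*j^2 + 40*j + 48) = (j - 2)*(j + 4)^2*(j^2 + 7*j + 12) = (j - 2)*(j + 4)^3*(j + 3)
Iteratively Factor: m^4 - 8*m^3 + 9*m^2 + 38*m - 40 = (m + 2)*(m^3 - 10*m^2 + 29*m - 20) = (m - 1)*(m + 2)*(m^2 - 9*m + 20) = (m - 5)*(m - 1)*(m + 2)*(m - 4)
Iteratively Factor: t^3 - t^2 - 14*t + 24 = (t + 4)*(t^2 - 5*t + 6) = (t - 3)*(t + 4)*(t - 2)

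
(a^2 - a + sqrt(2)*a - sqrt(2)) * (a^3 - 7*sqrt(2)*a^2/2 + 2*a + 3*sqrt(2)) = a^5 - 5*sqrt(2)*a^4/2 - a^4 - 5*a^3 + 5*sqrt(2)*a^3/2 + 5*a^2 + 5*sqrt(2)*a^2 - 5*sqrt(2)*a + 6*a - 6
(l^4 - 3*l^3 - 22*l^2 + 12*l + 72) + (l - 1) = l^4 - 3*l^3 - 22*l^2 + 13*l + 71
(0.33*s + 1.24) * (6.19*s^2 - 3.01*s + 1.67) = 2.0427*s^3 + 6.6823*s^2 - 3.1813*s + 2.0708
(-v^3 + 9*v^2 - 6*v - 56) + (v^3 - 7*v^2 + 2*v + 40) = 2*v^2 - 4*v - 16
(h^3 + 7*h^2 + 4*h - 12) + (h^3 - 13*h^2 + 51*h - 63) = 2*h^3 - 6*h^2 + 55*h - 75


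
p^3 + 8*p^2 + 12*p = p*(p + 2)*(p + 6)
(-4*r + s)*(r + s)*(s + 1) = -4*r^2*s - 4*r^2 - 3*r*s^2 - 3*r*s + s^3 + s^2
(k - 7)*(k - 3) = k^2 - 10*k + 21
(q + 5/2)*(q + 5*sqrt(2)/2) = q^2 + 5*q/2 + 5*sqrt(2)*q/2 + 25*sqrt(2)/4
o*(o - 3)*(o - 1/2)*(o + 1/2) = o^4 - 3*o^3 - o^2/4 + 3*o/4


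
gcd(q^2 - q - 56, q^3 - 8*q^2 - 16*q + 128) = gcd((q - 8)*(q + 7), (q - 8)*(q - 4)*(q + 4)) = q - 8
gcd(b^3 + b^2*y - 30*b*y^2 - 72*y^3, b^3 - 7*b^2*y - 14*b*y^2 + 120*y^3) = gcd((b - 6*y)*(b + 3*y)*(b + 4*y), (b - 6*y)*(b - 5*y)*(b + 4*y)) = -b^2 + 2*b*y + 24*y^2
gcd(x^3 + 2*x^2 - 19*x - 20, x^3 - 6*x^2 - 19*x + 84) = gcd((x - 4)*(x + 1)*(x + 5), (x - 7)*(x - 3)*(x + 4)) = 1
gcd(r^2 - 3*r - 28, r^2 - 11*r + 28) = r - 7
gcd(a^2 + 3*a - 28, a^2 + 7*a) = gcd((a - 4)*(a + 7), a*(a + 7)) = a + 7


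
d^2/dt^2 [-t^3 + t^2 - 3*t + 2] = 2 - 6*t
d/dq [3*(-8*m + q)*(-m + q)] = -27*m + 6*q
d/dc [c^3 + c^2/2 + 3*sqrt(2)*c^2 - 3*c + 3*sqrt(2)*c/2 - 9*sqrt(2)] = 3*c^2 + c + 6*sqrt(2)*c - 3 + 3*sqrt(2)/2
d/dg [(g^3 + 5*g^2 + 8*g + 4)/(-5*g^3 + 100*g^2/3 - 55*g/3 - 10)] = 3*(35*g^4 + 26*g^3 - 197*g^2 - 220*g - 4)/(5*(9*g^6 - 120*g^5 + 466*g^4 - 404*g^3 - 119*g^2 + 132*g + 36))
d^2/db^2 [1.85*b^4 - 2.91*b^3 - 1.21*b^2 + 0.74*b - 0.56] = 22.2*b^2 - 17.46*b - 2.42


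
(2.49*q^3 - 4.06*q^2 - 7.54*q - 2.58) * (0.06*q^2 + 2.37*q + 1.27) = 0.1494*q^5 + 5.6577*q^4 - 6.9123*q^3 - 23.1808*q^2 - 15.6904*q - 3.2766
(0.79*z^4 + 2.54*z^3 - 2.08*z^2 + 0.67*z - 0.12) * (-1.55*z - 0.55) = -1.2245*z^5 - 4.3715*z^4 + 1.827*z^3 + 0.1055*z^2 - 0.1825*z + 0.066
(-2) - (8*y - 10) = 8 - 8*y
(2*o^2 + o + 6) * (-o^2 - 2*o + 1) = -2*o^4 - 5*o^3 - 6*o^2 - 11*o + 6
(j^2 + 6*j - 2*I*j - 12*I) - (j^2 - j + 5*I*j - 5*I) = 7*j - 7*I*j - 7*I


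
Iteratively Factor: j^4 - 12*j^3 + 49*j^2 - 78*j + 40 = (j - 4)*(j^3 - 8*j^2 + 17*j - 10) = (j - 4)*(j - 1)*(j^2 - 7*j + 10) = (j - 5)*(j - 4)*(j - 1)*(j - 2)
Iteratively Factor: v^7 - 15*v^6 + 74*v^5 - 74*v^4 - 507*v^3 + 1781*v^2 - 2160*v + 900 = (v - 2)*(v^6 - 13*v^5 + 48*v^4 + 22*v^3 - 463*v^2 + 855*v - 450) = (v - 3)*(v - 2)*(v^5 - 10*v^4 + 18*v^3 + 76*v^2 - 235*v + 150) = (v - 3)*(v - 2)*(v - 1)*(v^4 - 9*v^3 + 9*v^2 + 85*v - 150) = (v - 3)*(v - 2)^2*(v - 1)*(v^3 - 7*v^2 - 5*v + 75) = (v - 5)*(v - 3)*(v - 2)^2*(v - 1)*(v^2 - 2*v - 15) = (v - 5)^2*(v - 3)*(v - 2)^2*(v - 1)*(v + 3)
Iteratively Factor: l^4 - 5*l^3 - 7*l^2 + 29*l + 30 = (l + 2)*(l^3 - 7*l^2 + 7*l + 15) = (l + 1)*(l + 2)*(l^2 - 8*l + 15) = (l - 5)*(l + 1)*(l + 2)*(l - 3)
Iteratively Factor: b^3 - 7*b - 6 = (b + 1)*(b^2 - b - 6) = (b - 3)*(b + 1)*(b + 2)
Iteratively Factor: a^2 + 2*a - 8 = (a - 2)*(a + 4)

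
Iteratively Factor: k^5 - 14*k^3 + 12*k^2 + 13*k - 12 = (k + 1)*(k^4 - k^3 - 13*k^2 + 25*k - 12) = (k - 3)*(k + 1)*(k^3 + 2*k^2 - 7*k + 4) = (k - 3)*(k - 1)*(k + 1)*(k^2 + 3*k - 4) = (k - 3)*(k - 1)^2*(k + 1)*(k + 4)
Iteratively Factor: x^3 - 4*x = (x + 2)*(x^2 - 2*x) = x*(x + 2)*(x - 2)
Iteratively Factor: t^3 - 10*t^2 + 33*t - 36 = (t - 3)*(t^2 - 7*t + 12) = (t - 4)*(t - 3)*(t - 3)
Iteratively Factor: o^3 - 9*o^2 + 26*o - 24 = (o - 2)*(o^2 - 7*o + 12) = (o - 3)*(o - 2)*(o - 4)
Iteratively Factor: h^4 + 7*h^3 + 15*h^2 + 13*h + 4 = (h + 1)*(h^3 + 6*h^2 + 9*h + 4) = (h + 1)*(h + 4)*(h^2 + 2*h + 1) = (h + 1)^2*(h + 4)*(h + 1)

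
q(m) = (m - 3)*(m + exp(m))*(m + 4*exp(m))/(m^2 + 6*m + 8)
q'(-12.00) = 0.23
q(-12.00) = -27.00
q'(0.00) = -3.25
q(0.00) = -1.50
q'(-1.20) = 3.69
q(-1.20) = 0.01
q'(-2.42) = 17.28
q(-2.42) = 39.30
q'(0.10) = -3.45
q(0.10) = -1.84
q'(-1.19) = 3.47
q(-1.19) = 0.04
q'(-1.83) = 224.10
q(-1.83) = -25.98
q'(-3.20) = -79.96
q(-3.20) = 61.96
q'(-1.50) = 18.70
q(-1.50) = -2.79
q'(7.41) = 914888.89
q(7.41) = 451125.42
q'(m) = (-2*m - 6)*(m - 3)*(m + exp(m))*(m + 4*exp(m))/(m^2 + 6*m + 8)^2 + (m - 3)*(m + exp(m))*(4*exp(m) + 1)/(m^2 + 6*m + 8) + (m - 3)*(m + 4*exp(m))*(exp(m) + 1)/(m^2 + 6*m + 8) + (m + exp(m))*(m + 4*exp(m))/(m^2 + 6*m + 8)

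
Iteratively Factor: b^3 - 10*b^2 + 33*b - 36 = (b - 4)*(b^2 - 6*b + 9) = (b - 4)*(b - 3)*(b - 3)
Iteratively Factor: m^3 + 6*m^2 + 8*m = (m + 2)*(m^2 + 4*m) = (m + 2)*(m + 4)*(m)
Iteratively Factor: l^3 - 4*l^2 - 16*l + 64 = (l - 4)*(l^2 - 16) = (l - 4)*(l + 4)*(l - 4)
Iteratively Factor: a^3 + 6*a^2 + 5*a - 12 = (a - 1)*(a^2 + 7*a + 12) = (a - 1)*(a + 4)*(a + 3)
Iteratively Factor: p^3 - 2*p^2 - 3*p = (p - 3)*(p^2 + p) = p*(p - 3)*(p + 1)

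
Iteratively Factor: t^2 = (t)*(t)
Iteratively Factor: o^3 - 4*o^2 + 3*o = (o - 1)*(o^2 - 3*o) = o*(o - 1)*(o - 3)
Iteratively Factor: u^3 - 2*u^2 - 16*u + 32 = (u + 4)*(u^2 - 6*u + 8) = (u - 4)*(u + 4)*(u - 2)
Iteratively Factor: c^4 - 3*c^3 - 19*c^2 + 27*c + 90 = (c - 5)*(c^3 + 2*c^2 - 9*c - 18) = (c - 5)*(c + 2)*(c^2 - 9) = (c - 5)*(c - 3)*(c + 2)*(c + 3)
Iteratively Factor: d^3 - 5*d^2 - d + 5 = (d - 1)*(d^2 - 4*d - 5) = (d - 5)*(d - 1)*(d + 1)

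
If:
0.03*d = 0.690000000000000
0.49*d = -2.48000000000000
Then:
No Solution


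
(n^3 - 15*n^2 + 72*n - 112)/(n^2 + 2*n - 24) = (n^2 - 11*n + 28)/(n + 6)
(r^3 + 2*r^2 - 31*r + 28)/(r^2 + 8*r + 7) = (r^2 - 5*r + 4)/(r + 1)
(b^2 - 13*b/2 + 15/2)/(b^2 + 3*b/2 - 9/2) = (b - 5)/(b + 3)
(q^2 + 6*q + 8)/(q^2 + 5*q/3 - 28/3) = 3*(q + 2)/(3*q - 7)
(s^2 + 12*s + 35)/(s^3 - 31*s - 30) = (s + 7)/(s^2 - 5*s - 6)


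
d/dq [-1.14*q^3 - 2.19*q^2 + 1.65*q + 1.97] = -3.42*q^2 - 4.38*q + 1.65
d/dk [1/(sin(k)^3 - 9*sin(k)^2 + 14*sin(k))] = (-3*cos(k) + 18/tan(k) - 14*cos(k)/sin(k)^2)/((sin(k) - 7)^2*(sin(k) - 2)^2)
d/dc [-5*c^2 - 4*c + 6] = -10*c - 4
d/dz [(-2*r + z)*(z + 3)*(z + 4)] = -4*r*z - 14*r + 3*z^2 + 14*z + 12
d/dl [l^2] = 2*l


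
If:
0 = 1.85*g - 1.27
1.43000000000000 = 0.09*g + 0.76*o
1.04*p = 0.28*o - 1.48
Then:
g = 0.69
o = 1.80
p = -0.94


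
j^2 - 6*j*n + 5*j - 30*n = (j + 5)*(j - 6*n)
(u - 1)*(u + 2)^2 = u^3 + 3*u^2 - 4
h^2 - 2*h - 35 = (h - 7)*(h + 5)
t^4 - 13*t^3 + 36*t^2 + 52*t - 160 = (t - 8)*(t - 5)*(t - 2)*(t + 2)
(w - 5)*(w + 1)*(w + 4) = w^3 - 21*w - 20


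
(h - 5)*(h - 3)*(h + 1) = h^3 - 7*h^2 + 7*h + 15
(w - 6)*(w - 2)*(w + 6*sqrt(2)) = w^3 - 8*w^2 + 6*sqrt(2)*w^2 - 48*sqrt(2)*w + 12*w + 72*sqrt(2)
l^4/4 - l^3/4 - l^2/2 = l^2*(l/4 + 1/4)*(l - 2)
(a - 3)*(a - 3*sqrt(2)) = a^2 - 3*sqrt(2)*a - 3*a + 9*sqrt(2)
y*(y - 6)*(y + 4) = y^3 - 2*y^2 - 24*y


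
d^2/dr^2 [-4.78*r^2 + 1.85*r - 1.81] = -9.56000000000000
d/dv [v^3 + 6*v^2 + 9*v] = 3*v^2 + 12*v + 9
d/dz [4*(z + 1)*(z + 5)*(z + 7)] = 12*z^2 + 104*z + 188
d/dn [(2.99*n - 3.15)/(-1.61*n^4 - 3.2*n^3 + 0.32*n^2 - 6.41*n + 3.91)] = (14.4417*n^4 - 1.15*n^3 - 31.1968*n^2 + 2.016*n - 8.5006)/(2.5921*n^8 + 10.304*n^7 + 9.2096*n^6 + 18.5922*n^5 + 28.5362*n^4 - 29.1264*n^3 + 43.5905*n^2 - 50.1262*n + 15.2881)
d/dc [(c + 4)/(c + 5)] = (c + 5)^(-2)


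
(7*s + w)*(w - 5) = 7*s*w - 35*s + w^2 - 5*w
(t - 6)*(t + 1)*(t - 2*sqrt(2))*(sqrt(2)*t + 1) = sqrt(2)*t^4 - 5*sqrt(2)*t^3 - 3*t^3 - 8*sqrt(2)*t^2 + 15*t^2 + 10*sqrt(2)*t + 18*t + 12*sqrt(2)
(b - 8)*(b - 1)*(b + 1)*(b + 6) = b^4 - 2*b^3 - 49*b^2 + 2*b + 48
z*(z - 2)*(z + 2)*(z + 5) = z^4 + 5*z^3 - 4*z^2 - 20*z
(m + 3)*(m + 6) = m^2 + 9*m + 18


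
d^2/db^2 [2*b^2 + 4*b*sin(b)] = -4*b*sin(b) + 8*cos(b) + 4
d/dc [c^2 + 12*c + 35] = 2*c + 12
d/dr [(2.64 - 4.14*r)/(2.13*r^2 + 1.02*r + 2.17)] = (8.8182*r^2 - 11.2464*r - 11.6766)/(4.5369*r^4 + 4.3452*r^3 + 10.2846*r^2 + 4.4268*r + 4.7089)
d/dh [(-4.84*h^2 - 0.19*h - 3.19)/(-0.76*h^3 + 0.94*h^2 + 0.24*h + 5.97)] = (-3.6784*h^4 - 0.2888*h^3 - 8.2562*h^2 - 51.7924*h - 0.3687)/(0.5776*h^6 - 1.4288*h^5 + 0.5188*h^4 - 8.6232*h^3 + 11.2812*h^2 + 2.8656*h + 35.6409)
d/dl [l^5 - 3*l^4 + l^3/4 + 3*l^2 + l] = 5*l^4 - 12*l^3 + 3*l^2/4 + 6*l + 1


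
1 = 1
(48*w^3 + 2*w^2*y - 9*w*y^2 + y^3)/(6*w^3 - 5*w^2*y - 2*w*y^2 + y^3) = (-8*w + y)/(-w + y)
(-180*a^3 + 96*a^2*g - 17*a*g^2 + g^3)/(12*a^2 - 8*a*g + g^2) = (-30*a^2 + 11*a*g - g^2)/(2*a - g)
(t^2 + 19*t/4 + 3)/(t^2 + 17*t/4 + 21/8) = 2*(t + 4)/(2*t + 7)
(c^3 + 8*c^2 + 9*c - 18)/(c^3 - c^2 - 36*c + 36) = (c + 3)/(c - 6)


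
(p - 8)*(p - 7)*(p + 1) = p^3 - 14*p^2 + 41*p + 56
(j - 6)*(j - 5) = j^2 - 11*j + 30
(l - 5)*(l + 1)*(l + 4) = l^3 - 21*l - 20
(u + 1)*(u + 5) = u^2 + 6*u + 5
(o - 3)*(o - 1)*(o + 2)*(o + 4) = o^4 + 2*o^3 - 13*o^2 - 14*o + 24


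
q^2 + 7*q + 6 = (q + 1)*(q + 6)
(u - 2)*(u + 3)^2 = u^3 + 4*u^2 - 3*u - 18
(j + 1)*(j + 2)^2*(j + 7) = j^4 + 12*j^3 + 43*j^2 + 60*j + 28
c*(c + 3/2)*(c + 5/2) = c^3 + 4*c^2 + 15*c/4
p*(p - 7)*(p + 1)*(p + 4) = p^4 - 2*p^3 - 31*p^2 - 28*p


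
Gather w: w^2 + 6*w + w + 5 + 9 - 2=w^2 + 7*w + 12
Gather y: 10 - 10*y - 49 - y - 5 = -11*y - 44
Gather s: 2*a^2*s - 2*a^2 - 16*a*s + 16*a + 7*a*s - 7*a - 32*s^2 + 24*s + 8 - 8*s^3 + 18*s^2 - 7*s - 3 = -2*a^2 + 9*a - 8*s^3 - 14*s^2 + s*(2*a^2 - 9*a + 17) + 5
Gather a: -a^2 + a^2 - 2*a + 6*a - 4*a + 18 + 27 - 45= 0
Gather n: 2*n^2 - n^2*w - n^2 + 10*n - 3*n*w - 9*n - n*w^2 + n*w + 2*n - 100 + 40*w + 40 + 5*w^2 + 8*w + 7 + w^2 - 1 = n^2*(1 - w) + n*(-w^2 - 2*w + 3) + 6*w^2 + 48*w - 54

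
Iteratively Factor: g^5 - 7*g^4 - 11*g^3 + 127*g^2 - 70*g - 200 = (g - 5)*(g^4 - 2*g^3 - 21*g^2 + 22*g + 40) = (g - 5)*(g + 1)*(g^3 - 3*g^2 - 18*g + 40) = (g - 5)*(g + 1)*(g + 4)*(g^2 - 7*g + 10) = (g - 5)*(g - 2)*(g + 1)*(g + 4)*(g - 5)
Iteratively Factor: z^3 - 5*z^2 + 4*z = (z - 1)*(z^2 - 4*z) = (z - 4)*(z - 1)*(z)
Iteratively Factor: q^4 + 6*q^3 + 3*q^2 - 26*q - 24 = (q + 1)*(q^3 + 5*q^2 - 2*q - 24) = (q + 1)*(q + 3)*(q^2 + 2*q - 8) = (q + 1)*(q + 3)*(q + 4)*(q - 2)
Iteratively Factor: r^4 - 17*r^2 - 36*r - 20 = (r + 2)*(r^3 - 2*r^2 - 13*r - 10) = (r - 5)*(r + 2)*(r^2 + 3*r + 2) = (r - 5)*(r + 2)^2*(r + 1)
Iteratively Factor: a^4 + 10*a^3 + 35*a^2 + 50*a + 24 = (a + 2)*(a^3 + 8*a^2 + 19*a + 12) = (a + 1)*(a + 2)*(a^2 + 7*a + 12) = (a + 1)*(a + 2)*(a + 4)*(a + 3)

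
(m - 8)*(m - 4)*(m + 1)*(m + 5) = m^4 - 6*m^3 - 35*m^2 + 132*m + 160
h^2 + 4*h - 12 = (h - 2)*(h + 6)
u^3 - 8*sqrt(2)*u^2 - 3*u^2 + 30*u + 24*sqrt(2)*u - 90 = (u - 3)*(u - 5*sqrt(2))*(u - 3*sqrt(2))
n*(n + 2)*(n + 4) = n^3 + 6*n^2 + 8*n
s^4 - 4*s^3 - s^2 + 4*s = s*(s - 4)*(s - 1)*(s + 1)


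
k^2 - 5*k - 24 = (k - 8)*(k + 3)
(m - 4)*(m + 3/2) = m^2 - 5*m/2 - 6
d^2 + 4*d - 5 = (d - 1)*(d + 5)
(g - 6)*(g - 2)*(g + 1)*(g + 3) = g^4 - 4*g^3 - 17*g^2 + 24*g + 36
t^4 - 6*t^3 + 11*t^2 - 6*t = t*(t - 3)*(t - 2)*(t - 1)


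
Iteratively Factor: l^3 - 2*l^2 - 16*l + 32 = (l - 4)*(l^2 + 2*l - 8) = (l - 4)*(l + 4)*(l - 2)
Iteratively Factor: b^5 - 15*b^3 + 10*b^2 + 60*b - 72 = (b - 2)*(b^4 + 2*b^3 - 11*b^2 - 12*b + 36) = (b - 2)*(b + 3)*(b^3 - b^2 - 8*b + 12) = (b - 2)^2*(b + 3)*(b^2 + b - 6) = (b - 2)^2*(b + 3)^2*(b - 2)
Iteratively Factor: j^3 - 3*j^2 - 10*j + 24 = (j - 4)*(j^2 + j - 6) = (j - 4)*(j - 2)*(j + 3)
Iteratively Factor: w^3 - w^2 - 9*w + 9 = (w - 3)*(w^2 + 2*w - 3) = (w - 3)*(w - 1)*(w + 3)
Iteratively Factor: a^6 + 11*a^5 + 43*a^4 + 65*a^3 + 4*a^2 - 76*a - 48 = (a + 3)*(a^5 + 8*a^4 + 19*a^3 + 8*a^2 - 20*a - 16) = (a + 1)*(a + 3)*(a^4 + 7*a^3 + 12*a^2 - 4*a - 16) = (a - 1)*(a + 1)*(a + 3)*(a^3 + 8*a^2 + 20*a + 16) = (a - 1)*(a + 1)*(a + 2)*(a + 3)*(a^2 + 6*a + 8) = (a - 1)*(a + 1)*(a + 2)^2*(a + 3)*(a + 4)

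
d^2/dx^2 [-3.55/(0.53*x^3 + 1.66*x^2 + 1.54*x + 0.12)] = ((11.289*x + 11.786)*(0.53*x^3 + 1.66*x^2 + 1.54*x + 0.12) - 3.55*(1.59*x^2 + 3.32*x + 1.54)*(3.18*x^2 + 6.64*x + 3.08))/(0.53*x^3 + 1.66*x^2 + 1.54*x + 0.12)^3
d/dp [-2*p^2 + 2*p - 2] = 2 - 4*p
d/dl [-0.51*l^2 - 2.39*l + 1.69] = -1.02*l - 2.39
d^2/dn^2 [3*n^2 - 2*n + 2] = 6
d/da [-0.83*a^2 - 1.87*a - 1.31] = -1.66*a - 1.87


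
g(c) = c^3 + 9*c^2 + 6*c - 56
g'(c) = 3*c^2 + 18*c + 6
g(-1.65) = -45.89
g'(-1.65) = -15.53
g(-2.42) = -31.98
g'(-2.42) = -19.99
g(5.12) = 344.87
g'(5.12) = 176.80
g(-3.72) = -5.25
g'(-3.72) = -19.44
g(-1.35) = -50.16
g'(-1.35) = -12.83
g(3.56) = 124.54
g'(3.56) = 108.10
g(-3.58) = -8.02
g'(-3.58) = -19.99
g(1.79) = -10.69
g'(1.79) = 47.83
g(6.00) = 520.00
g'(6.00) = 222.00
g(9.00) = 1456.00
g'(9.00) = 411.00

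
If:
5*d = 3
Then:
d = 3/5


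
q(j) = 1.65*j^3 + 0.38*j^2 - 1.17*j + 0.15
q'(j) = 4.95*j^2 + 0.76*j - 1.17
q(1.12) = 1.63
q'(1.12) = 5.89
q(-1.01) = 0.02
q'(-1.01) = 3.11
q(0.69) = 0.07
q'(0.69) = 1.71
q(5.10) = 222.94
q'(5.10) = 131.46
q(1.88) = 10.26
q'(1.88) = 17.75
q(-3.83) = -82.49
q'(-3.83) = 68.53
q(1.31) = 2.98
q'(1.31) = 8.32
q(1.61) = 6.14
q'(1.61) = 12.88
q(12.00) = 2892.03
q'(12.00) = 720.75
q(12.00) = 2892.03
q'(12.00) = 720.75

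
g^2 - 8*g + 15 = (g - 5)*(g - 3)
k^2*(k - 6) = k^3 - 6*k^2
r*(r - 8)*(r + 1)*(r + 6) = r^4 - r^3 - 50*r^2 - 48*r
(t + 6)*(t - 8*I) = t^2 + 6*t - 8*I*t - 48*I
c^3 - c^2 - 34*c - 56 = (c - 7)*(c + 2)*(c + 4)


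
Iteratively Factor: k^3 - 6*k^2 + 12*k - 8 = (k - 2)*(k^2 - 4*k + 4) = (k - 2)^2*(k - 2)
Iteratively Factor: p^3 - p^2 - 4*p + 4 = (p + 2)*(p^2 - 3*p + 2) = (p - 2)*(p + 2)*(p - 1)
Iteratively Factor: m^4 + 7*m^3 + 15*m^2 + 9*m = (m + 1)*(m^3 + 6*m^2 + 9*m) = (m + 1)*(m + 3)*(m^2 + 3*m) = m*(m + 1)*(m + 3)*(m + 3)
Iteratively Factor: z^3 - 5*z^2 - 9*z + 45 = (z - 5)*(z^2 - 9) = (z - 5)*(z - 3)*(z + 3)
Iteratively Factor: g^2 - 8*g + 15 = (g - 5)*(g - 3)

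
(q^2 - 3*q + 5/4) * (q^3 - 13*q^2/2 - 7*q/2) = q^5 - 19*q^4/2 + 69*q^3/4 + 19*q^2/8 - 35*q/8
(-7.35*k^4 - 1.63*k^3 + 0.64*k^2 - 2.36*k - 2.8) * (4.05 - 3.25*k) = 23.8875*k^5 - 24.47*k^4 - 8.6815*k^3 + 10.262*k^2 - 0.458*k - 11.34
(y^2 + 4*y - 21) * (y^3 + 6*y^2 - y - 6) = y^5 + 10*y^4 + 2*y^3 - 136*y^2 - 3*y + 126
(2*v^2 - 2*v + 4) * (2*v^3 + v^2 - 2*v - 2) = 4*v^5 - 2*v^4 + 2*v^3 + 4*v^2 - 4*v - 8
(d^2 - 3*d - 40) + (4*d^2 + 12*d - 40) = 5*d^2 + 9*d - 80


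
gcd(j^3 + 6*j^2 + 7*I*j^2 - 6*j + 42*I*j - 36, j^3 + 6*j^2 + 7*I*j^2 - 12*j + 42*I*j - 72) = j + 6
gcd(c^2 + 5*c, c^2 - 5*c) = c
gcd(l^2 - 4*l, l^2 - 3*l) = l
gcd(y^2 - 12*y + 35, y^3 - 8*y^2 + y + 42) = y - 7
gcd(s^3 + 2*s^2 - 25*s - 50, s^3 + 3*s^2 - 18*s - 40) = s^2 + 7*s + 10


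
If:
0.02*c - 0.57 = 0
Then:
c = 28.50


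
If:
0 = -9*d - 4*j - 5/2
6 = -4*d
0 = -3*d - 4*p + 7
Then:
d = -3/2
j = 11/4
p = 23/8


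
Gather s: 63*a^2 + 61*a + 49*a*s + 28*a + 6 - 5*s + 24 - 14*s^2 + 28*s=63*a^2 + 89*a - 14*s^2 + s*(49*a + 23) + 30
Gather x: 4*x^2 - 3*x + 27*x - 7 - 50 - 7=4*x^2 + 24*x - 64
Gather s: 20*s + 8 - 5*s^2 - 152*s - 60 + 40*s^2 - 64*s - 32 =35*s^2 - 196*s - 84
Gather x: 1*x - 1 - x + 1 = 0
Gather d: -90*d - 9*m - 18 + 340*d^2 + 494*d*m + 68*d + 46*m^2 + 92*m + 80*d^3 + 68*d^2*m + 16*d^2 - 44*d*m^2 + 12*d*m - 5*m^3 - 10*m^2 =80*d^3 + d^2*(68*m + 356) + d*(-44*m^2 + 506*m - 22) - 5*m^3 + 36*m^2 + 83*m - 18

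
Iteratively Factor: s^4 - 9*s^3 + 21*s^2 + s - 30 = (s - 3)*(s^3 - 6*s^2 + 3*s + 10) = (s - 5)*(s - 3)*(s^2 - s - 2) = (s - 5)*(s - 3)*(s - 2)*(s + 1)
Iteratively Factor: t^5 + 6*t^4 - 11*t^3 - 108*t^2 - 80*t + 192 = (t + 3)*(t^4 + 3*t^3 - 20*t^2 - 48*t + 64) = (t + 3)*(t + 4)*(t^3 - t^2 - 16*t + 16) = (t + 3)*(t + 4)^2*(t^2 - 5*t + 4) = (t - 1)*(t + 3)*(t + 4)^2*(t - 4)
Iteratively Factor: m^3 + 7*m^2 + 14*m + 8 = (m + 4)*(m^2 + 3*m + 2) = (m + 1)*(m + 4)*(m + 2)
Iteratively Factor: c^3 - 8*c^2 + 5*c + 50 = (c + 2)*(c^2 - 10*c + 25) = (c - 5)*(c + 2)*(c - 5)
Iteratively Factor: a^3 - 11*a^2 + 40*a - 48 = (a - 4)*(a^2 - 7*a + 12) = (a - 4)^2*(a - 3)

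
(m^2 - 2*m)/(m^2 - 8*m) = (m - 2)/(m - 8)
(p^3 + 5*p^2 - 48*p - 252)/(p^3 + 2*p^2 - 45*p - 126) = (p + 6)/(p + 3)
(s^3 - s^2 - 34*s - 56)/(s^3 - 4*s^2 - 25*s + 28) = (s + 2)/(s - 1)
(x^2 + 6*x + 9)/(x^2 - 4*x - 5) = (x^2 + 6*x + 9)/(x^2 - 4*x - 5)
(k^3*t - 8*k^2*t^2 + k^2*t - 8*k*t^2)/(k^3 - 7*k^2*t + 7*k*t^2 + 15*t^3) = k*t*(k^2 - 8*k*t + k - 8*t)/(k^3 - 7*k^2*t + 7*k*t^2 + 15*t^3)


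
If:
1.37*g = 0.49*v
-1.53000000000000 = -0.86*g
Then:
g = 1.78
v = 4.97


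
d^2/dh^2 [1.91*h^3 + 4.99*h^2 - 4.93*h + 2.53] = 11.46*h + 9.98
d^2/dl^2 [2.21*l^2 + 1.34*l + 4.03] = 4.42000000000000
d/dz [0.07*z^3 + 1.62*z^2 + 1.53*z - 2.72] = 0.21*z^2 + 3.24*z + 1.53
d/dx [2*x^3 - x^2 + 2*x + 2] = 6*x^2 - 2*x + 2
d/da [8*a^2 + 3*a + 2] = 16*a + 3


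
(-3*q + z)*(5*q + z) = -15*q^2 + 2*q*z + z^2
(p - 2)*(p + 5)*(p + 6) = p^3 + 9*p^2 + 8*p - 60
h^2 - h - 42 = (h - 7)*(h + 6)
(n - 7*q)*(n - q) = n^2 - 8*n*q + 7*q^2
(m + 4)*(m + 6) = m^2 + 10*m + 24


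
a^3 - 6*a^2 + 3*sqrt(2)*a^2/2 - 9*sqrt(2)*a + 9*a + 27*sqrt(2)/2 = (a - 3)^2*(a + 3*sqrt(2)/2)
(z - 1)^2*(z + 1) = z^3 - z^2 - z + 1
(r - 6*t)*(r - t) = r^2 - 7*r*t + 6*t^2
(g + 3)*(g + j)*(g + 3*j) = g^3 + 4*g^2*j + 3*g^2 + 3*g*j^2 + 12*g*j + 9*j^2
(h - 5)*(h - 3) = h^2 - 8*h + 15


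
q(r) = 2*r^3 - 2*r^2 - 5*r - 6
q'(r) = 6*r^2 - 4*r - 5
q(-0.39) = -4.47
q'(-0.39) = -2.53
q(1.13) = -11.32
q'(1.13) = -1.86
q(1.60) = -10.93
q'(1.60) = 3.96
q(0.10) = -6.52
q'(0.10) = -5.34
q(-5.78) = -430.12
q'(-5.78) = 218.57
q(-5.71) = -415.00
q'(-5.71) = 213.46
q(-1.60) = -11.31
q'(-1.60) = 16.76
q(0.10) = -6.52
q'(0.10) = -5.34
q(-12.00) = -3690.00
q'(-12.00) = 907.00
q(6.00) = 324.00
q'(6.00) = 187.00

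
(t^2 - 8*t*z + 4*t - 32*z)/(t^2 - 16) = (t - 8*z)/(t - 4)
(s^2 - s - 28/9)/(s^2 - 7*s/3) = (s + 4/3)/s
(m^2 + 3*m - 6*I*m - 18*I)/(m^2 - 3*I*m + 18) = (m + 3)/(m + 3*I)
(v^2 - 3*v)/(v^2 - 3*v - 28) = v*(3 - v)/(-v^2 + 3*v + 28)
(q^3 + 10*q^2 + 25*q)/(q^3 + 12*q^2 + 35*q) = (q + 5)/(q + 7)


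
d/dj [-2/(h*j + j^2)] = 2*(h + 2*j)/(j^2*(h + j)^2)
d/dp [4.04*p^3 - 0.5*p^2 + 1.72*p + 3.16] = 12.12*p^2 - 1.0*p + 1.72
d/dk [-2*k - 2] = -2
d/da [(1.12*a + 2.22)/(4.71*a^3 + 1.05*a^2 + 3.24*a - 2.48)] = (5.2752*a^3 + 1.176*a^2 + 3.6288*a - (1.12*a + 2.22)*(14.13*a^2 + 2.1*a + 3.24) - 2.7776)/(4.71*a^3 + 1.05*a^2 + 3.24*a - 2.48)^2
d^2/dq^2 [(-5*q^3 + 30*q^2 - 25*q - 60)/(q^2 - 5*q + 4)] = 40/(q^3 - 3*q^2 + 3*q - 1)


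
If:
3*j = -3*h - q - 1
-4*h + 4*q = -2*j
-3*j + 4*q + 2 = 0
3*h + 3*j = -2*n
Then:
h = -1/3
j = 2/15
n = 3/10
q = -2/5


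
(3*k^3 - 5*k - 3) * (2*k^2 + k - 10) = 6*k^5 + 3*k^4 - 40*k^3 - 11*k^2 + 47*k + 30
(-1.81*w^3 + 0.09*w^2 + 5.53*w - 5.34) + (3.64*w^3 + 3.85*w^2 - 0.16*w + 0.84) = 1.83*w^3 + 3.94*w^2 + 5.37*w - 4.5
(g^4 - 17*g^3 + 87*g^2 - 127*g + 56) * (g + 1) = g^5 - 16*g^4 + 70*g^3 - 40*g^2 - 71*g + 56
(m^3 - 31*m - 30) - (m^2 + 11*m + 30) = m^3 - m^2 - 42*m - 60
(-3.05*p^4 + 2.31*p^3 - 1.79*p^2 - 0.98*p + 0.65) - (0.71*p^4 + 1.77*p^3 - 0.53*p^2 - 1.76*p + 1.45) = -3.76*p^4 + 0.54*p^3 - 1.26*p^2 + 0.78*p - 0.8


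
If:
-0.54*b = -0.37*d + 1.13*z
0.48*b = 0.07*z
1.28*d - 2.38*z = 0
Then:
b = 0.00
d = 0.00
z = 0.00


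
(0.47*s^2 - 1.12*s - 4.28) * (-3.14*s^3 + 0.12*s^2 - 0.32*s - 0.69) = -1.4758*s^5 + 3.5732*s^4 + 13.1544*s^3 - 0.4795*s^2 + 2.1424*s + 2.9532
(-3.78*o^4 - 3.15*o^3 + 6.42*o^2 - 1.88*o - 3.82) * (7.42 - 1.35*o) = 5.103*o^5 - 23.7951*o^4 - 32.04*o^3 + 50.1744*o^2 - 8.7926*o - 28.3444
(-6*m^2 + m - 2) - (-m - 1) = -6*m^2 + 2*m - 1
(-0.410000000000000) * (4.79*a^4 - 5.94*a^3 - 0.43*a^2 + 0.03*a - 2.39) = -1.9639*a^4 + 2.4354*a^3 + 0.1763*a^2 - 0.0123*a + 0.9799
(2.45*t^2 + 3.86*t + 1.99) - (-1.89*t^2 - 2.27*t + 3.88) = 4.34*t^2 + 6.13*t - 1.89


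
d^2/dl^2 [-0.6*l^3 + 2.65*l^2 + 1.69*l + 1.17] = 5.3 - 3.6*l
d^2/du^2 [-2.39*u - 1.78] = 0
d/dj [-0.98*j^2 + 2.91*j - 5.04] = 2.91 - 1.96*j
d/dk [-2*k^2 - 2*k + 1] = -4*k - 2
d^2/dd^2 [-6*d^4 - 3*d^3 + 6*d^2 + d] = -72*d^2 - 18*d + 12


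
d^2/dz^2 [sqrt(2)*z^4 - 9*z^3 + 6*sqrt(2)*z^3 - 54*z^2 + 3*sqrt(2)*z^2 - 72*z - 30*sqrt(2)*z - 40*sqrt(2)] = 12*sqrt(2)*z^2 - 54*z + 36*sqrt(2)*z - 108 + 6*sqrt(2)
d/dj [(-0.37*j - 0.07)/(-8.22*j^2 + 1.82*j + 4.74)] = (3.0414*j^2 - 0.6734*j - (0.37*j + 0.07)*(16.44*j - 1.82) - 1.7538)/(-8.22*j^2 + 1.82*j + 4.74)^2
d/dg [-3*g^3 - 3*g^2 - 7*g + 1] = -9*g^2 - 6*g - 7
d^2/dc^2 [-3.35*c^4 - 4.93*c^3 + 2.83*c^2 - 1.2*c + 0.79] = -40.2*c^2 - 29.58*c + 5.66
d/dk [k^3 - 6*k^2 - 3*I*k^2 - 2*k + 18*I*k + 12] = 3*k^2 - 12*k - 6*I*k - 2 + 18*I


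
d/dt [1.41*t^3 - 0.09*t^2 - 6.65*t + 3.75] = 4.23*t^2 - 0.18*t - 6.65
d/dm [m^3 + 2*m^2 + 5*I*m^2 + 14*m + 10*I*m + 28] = 3*m^2 + m*(4 + 10*I) + 14 + 10*I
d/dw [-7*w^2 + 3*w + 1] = 3 - 14*w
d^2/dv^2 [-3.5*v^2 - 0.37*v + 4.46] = -7.00000000000000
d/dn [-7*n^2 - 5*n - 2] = -14*n - 5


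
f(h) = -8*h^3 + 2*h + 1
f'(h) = 2 - 24*h^2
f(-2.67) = 147.93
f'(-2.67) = -169.09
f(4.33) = -639.80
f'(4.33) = -447.97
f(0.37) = 1.33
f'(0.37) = -1.29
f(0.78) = -1.24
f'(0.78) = -12.60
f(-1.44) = 22.01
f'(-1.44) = -47.77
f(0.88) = -2.69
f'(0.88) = -16.59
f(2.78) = -165.32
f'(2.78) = -183.48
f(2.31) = -92.99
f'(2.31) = -126.07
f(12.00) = -13799.00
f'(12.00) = -3454.00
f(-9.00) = 5815.00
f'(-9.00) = -1942.00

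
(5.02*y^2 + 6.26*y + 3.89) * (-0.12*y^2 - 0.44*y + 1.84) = -0.6024*y^4 - 2.96*y^3 + 6.0156*y^2 + 9.8068*y + 7.1576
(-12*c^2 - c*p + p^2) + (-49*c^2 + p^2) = -61*c^2 - c*p + 2*p^2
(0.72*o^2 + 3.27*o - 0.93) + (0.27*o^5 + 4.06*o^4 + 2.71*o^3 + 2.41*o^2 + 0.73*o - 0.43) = 0.27*o^5 + 4.06*o^4 + 2.71*o^3 + 3.13*o^2 + 4.0*o - 1.36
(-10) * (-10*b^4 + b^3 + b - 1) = 100*b^4 - 10*b^3 - 10*b + 10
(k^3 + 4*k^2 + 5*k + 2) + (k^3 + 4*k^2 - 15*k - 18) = 2*k^3 + 8*k^2 - 10*k - 16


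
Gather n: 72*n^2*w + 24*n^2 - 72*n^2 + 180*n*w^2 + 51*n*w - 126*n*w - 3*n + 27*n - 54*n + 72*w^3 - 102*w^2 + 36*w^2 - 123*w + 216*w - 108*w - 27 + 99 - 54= n^2*(72*w - 48) + n*(180*w^2 - 75*w - 30) + 72*w^3 - 66*w^2 - 15*w + 18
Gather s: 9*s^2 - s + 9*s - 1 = 9*s^2 + 8*s - 1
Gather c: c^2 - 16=c^2 - 16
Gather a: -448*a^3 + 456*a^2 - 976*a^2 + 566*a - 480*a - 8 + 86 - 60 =-448*a^3 - 520*a^2 + 86*a + 18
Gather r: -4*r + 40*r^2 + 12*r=40*r^2 + 8*r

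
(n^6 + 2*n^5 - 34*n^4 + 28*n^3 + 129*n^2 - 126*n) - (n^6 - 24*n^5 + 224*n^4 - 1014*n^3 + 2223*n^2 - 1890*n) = 26*n^5 - 258*n^4 + 1042*n^3 - 2094*n^2 + 1764*n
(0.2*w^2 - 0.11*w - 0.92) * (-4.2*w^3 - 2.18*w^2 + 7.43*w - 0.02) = -0.84*w^5 + 0.026*w^4 + 5.5898*w^3 + 1.1843*w^2 - 6.8334*w + 0.0184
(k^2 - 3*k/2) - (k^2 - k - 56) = 56 - k/2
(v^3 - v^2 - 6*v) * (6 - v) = -v^4 + 7*v^3 - 36*v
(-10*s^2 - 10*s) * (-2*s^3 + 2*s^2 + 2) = 20*s^5 - 20*s^3 - 20*s^2 - 20*s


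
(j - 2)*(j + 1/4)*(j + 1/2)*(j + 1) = j^4 - j^3/4 - 21*j^2/8 - 13*j/8 - 1/4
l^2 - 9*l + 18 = (l - 6)*(l - 3)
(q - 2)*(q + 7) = q^2 + 5*q - 14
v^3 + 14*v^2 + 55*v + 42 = (v + 1)*(v + 6)*(v + 7)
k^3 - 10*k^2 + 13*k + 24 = (k - 8)*(k - 3)*(k + 1)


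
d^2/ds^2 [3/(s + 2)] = 6/(s + 2)^3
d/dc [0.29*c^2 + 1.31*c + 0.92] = 0.58*c + 1.31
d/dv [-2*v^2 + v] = 1 - 4*v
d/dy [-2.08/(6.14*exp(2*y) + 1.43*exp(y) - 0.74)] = (25.5424*exp(y) + 2.9744)*exp(y)/(6.14*exp(2*y) + 1.43*exp(y) - 0.74)^2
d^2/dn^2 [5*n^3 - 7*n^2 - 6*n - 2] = 30*n - 14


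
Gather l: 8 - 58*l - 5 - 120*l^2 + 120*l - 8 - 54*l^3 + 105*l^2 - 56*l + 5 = -54*l^3 - 15*l^2 + 6*l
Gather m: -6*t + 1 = 1 - 6*t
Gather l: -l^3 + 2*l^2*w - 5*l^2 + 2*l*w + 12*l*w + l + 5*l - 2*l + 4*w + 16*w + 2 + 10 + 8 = -l^3 + l^2*(2*w - 5) + l*(14*w + 4) + 20*w + 20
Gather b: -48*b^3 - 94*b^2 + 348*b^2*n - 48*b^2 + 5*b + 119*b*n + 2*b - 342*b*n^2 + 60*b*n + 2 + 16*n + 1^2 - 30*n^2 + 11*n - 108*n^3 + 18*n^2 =-48*b^3 + b^2*(348*n - 142) + b*(-342*n^2 + 179*n + 7) - 108*n^3 - 12*n^2 + 27*n + 3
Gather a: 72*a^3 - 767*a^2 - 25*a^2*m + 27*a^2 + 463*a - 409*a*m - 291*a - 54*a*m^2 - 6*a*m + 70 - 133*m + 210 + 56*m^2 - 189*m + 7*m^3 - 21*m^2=72*a^3 + a^2*(-25*m - 740) + a*(-54*m^2 - 415*m + 172) + 7*m^3 + 35*m^2 - 322*m + 280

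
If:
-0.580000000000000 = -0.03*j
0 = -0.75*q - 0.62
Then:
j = 19.33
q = -0.83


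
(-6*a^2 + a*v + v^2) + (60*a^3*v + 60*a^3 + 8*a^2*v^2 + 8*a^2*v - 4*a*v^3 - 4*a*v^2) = 60*a^3*v + 60*a^3 + 8*a^2*v^2 + 8*a^2*v - 6*a^2 - 4*a*v^3 - 4*a*v^2 + a*v + v^2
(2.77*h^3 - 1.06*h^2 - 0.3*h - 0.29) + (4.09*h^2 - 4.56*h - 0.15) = 2.77*h^3 + 3.03*h^2 - 4.86*h - 0.44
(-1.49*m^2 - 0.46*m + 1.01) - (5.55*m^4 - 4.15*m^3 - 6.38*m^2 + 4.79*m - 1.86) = -5.55*m^4 + 4.15*m^3 + 4.89*m^2 - 5.25*m + 2.87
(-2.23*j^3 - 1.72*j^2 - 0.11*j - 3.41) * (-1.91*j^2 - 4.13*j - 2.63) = 4.2593*j^5 + 12.4951*j^4 + 13.1786*j^3 + 11.491*j^2 + 14.3726*j + 8.9683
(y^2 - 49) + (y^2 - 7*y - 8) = 2*y^2 - 7*y - 57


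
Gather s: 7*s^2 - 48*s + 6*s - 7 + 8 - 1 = 7*s^2 - 42*s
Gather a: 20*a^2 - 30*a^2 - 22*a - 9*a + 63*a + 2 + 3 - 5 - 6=-10*a^2 + 32*a - 6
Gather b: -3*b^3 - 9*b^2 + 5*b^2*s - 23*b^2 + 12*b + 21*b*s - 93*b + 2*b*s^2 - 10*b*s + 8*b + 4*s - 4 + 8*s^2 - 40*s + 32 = -3*b^3 + b^2*(5*s - 32) + b*(2*s^2 + 11*s - 73) + 8*s^2 - 36*s + 28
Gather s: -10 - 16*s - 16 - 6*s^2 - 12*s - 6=-6*s^2 - 28*s - 32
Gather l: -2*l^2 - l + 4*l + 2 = -2*l^2 + 3*l + 2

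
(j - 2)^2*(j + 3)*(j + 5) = j^4 + 4*j^3 - 13*j^2 - 28*j + 60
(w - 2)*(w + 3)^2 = w^3 + 4*w^2 - 3*w - 18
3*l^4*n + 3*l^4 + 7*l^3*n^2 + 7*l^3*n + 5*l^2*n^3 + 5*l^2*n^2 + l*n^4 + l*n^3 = (l + n)^2*(3*l + n)*(l*n + l)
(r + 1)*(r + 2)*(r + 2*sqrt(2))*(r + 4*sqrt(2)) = r^4 + 3*r^3 + 6*sqrt(2)*r^3 + 18*r^2 + 18*sqrt(2)*r^2 + 12*sqrt(2)*r + 48*r + 32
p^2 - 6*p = p*(p - 6)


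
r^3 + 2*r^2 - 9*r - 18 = (r - 3)*(r + 2)*(r + 3)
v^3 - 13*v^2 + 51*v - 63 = (v - 7)*(v - 3)^2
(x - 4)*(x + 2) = x^2 - 2*x - 8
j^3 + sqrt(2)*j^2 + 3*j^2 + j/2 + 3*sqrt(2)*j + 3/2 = (j + 3)*(j + sqrt(2)/2)^2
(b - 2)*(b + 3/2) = b^2 - b/2 - 3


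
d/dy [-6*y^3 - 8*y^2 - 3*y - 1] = -18*y^2 - 16*y - 3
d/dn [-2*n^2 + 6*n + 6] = 6 - 4*n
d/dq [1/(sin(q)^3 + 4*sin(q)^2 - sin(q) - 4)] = (-3*sin(q)^2 - 8*sin(q) + 1)/((sin(q) + 4)^2*cos(q)^3)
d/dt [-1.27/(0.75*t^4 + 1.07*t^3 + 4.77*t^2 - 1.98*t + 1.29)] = (3.81*t^3 + 4.0767*t^2 + 12.1158*t - 2.5146)/(0.75*t^4 + 1.07*t^3 + 4.77*t^2 - 1.98*t + 1.29)^2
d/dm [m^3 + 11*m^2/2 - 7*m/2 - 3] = 3*m^2 + 11*m - 7/2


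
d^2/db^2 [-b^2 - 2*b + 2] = -2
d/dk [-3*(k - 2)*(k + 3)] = -6*k - 3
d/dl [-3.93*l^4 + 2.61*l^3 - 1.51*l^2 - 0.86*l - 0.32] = -15.72*l^3 + 7.83*l^2 - 3.02*l - 0.86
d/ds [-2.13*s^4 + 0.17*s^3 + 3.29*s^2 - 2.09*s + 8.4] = -8.52*s^3 + 0.51*s^2 + 6.58*s - 2.09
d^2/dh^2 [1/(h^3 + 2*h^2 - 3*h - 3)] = 2*(-(3*h + 2)*(h^3 + 2*h^2 - 3*h - 3) + (3*h^2 + 4*h - 3)^2)/(h^3 + 2*h^2 - 3*h - 3)^3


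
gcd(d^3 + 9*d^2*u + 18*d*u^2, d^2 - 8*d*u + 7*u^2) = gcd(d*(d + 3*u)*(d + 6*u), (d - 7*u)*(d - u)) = 1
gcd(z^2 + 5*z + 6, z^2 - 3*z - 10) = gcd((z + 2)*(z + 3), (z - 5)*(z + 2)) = z + 2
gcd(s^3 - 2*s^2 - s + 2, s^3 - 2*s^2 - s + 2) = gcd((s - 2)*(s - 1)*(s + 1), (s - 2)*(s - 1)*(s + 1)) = s^3 - 2*s^2 - s + 2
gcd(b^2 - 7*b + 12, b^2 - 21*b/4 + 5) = b - 4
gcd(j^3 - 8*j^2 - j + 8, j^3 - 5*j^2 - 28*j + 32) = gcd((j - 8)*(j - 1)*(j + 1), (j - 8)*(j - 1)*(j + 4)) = j^2 - 9*j + 8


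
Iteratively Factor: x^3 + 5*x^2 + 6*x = (x + 2)*(x^2 + 3*x) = x*(x + 2)*(x + 3)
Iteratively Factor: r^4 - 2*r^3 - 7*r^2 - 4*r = (r + 1)*(r^3 - 3*r^2 - 4*r) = r*(r + 1)*(r^2 - 3*r - 4) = r*(r - 4)*(r + 1)*(r + 1)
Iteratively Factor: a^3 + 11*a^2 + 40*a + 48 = (a + 3)*(a^2 + 8*a + 16) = (a + 3)*(a + 4)*(a + 4)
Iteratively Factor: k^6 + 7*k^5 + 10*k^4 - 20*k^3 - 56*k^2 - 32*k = (k + 1)*(k^5 + 6*k^4 + 4*k^3 - 24*k^2 - 32*k) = (k - 2)*(k + 1)*(k^4 + 8*k^3 + 20*k^2 + 16*k) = (k - 2)*(k + 1)*(k + 2)*(k^3 + 6*k^2 + 8*k) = (k - 2)*(k + 1)*(k + 2)^2*(k^2 + 4*k) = (k - 2)*(k + 1)*(k + 2)^2*(k + 4)*(k)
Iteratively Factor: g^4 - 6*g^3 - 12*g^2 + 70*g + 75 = (g - 5)*(g^3 - g^2 - 17*g - 15) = (g - 5)*(g + 1)*(g^2 - 2*g - 15) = (g - 5)*(g + 1)*(g + 3)*(g - 5)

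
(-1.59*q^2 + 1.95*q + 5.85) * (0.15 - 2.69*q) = 4.2771*q^3 - 5.484*q^2 - 15.444*q + 0.8775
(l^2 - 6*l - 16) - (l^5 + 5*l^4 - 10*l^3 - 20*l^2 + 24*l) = -l^5 - 5*l^4 + 10*l^3 + 21*l^2 - 30*l - 16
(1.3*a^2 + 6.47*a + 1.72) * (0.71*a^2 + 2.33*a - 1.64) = 0.923*a^4 + 7.6227*a^3 + 14.1643*a^2 - 6.6032*a - 2.8208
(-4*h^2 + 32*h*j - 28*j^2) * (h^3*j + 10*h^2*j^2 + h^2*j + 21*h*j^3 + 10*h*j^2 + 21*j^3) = -4*h^5*j - 8*h^4*j^2 - 4*h^4*j + 208*h^3*j^3 - 8*h^3*j^2 + 392*h^2*j^4 + 208*h^2*j^3 - 588*h*j^5 + 392*h*j^4 - 588*j^5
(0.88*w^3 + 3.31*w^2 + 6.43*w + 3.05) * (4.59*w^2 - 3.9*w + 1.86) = 4.0392*w^5 + 11.7609*w^4 + 18.2415*w^3 - 4.9209*w^2 + 0.0648*w + 5.673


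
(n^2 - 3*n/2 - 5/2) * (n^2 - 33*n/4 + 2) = n^4 - 39*n^3/4 + 95*n^2/8 + 141*n/8 - 5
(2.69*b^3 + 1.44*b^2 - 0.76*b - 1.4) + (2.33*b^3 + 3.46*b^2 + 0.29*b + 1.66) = 5.02*b^3 + 4.9*b^2 - 0.47*b + 0.26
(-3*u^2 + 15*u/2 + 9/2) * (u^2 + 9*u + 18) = -3*u^4 - 39*u^3/2 + 18*u^2 + 351*u/2 + 81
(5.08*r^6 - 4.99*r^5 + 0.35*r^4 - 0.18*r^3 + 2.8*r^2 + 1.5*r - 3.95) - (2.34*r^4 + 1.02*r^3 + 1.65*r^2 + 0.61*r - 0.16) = 5.08*r^6 - 4.99*r^5 - 1.99*r^4 - 1.2*r^3 + 1.15*r^2 + 0.89*r - 3.79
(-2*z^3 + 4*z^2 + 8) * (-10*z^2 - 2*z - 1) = 20*z^5 - 36*z^4 - 6*z^3 - 84*z^2 - 16*z - 8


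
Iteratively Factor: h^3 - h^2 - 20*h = (h)*(h^2 - h - 20) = h*(h - 5)*(h + 4)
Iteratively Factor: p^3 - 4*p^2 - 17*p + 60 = (p - 3)*(p^2 - p - 20) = (p - 5)*(p - 3)*(p + 4)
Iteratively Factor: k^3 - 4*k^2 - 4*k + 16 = (k - 2)*(k^2 - 2*k - 8) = (k - 4)*(k - 2)*(k + 2)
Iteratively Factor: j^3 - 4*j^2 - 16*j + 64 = (j + 4)*(j^2 - 8*j + 16) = (j - 4)*(j + 4)*(j - 4)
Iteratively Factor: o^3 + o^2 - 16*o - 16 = (o + 4)*(o^2 - 3*o - 4) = (o + 1)*(o + 4)*(o - 4)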